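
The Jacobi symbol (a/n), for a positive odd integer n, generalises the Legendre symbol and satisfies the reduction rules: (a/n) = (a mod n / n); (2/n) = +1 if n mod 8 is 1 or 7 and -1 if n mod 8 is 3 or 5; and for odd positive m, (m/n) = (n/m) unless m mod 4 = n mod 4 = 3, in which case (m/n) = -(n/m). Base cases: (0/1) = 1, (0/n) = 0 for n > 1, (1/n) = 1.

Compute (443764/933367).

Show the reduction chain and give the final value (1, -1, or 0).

1

443764 = 2^2·110941; (2/933367) = +1 since 933367 mod 8 = 7, so (443764/933367) = (+1)^2·(110941/933367); sign now +1
reciprocity: (110941/933367) = +1·(933367/110941) since 110941 mod 4 = 1, 933367 mod 4 = 3; sign now +1
(933367/110941) = (45839/110941)   [reduce mod 110941]
reciprocity: (45839/110941) = +1·(110941/45839) since 45839 mod 4 = 3, 110941 mod 4 = 1; sign now +1
(110941/45839) = (19263/45839)   [reduce mod 45839]
reciprocity: (19263/45839) = -1·(45839/19263) since 19263 mod 4 = 3, 45839 mod 4 = 3; sign now -1
(45839/19263) = (7313/19263)   [reduce mod 19263]
reciprocity: (7313/19263) = +1·(19263/7313) since 7313 mod 4 = 1, 19263 mod 4 = 3; sign now -1
(19263/7313) = (4637/7313)   [reduce mod 7313]
reciprocity: (4637/7313) = +1·(7313/4637) since 4637 mod 4 = 1, 7313 mod 4 = 1; sign now -1
(7313/4637) = (2676/4637)   [reduce mod 4637]
2676 = 2^2·669; (2/4637) = -1 since 4637 mod 8 = 5, so (2676/4637) = (-1)^2·(669/4637); sign now -1
reciprocity: (669/4637) = +1·(4637/669) since 669 mod 4 = 1, 4637 mod 4 = 1; sign now -1
(4637/669) = (623/669)   [reduce mod 669]
reciprocity: (623/669) = +1·(669/623) since 623 mod 4 = 3, 669 mod 4 = 1; sign now -1
(669/623) = (46/623)   [reduce mod 623]
46 = 2^1·23; (2/623) = +1 since 623 mod 8 = 7, so (46/623) = (+1)^1·(23/623); sign now -1
reciprocity: (23/623) = -1·(623/23) since 23 mod 4 = 3, 623 mod 4 = 3; sign now +1
(623/23) = (2/23)   [reduce mod 23]
2 = 2^1·1; (2/23) = +1 since 23 mod 8 = 7, so (2/23) = (+1)^1·(1/23); sign now +1
(1/23) = 1; final value = sign = +1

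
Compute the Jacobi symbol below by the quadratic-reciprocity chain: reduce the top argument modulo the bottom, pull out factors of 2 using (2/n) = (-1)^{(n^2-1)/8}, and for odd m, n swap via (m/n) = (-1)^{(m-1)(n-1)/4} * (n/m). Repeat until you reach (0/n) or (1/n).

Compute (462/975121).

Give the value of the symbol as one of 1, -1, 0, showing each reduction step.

factor out 2^1: 462 = 2^1·231; with 975121 mod 8 = 1, (2/975121) = +1; sign now +1; continue with (231/975121)
flip (231/975121) -> (975121/231): both odd, 231 mod 4 = 3, 975121 mod 4 = 1, so the flip contributes +1; sign now +1
(975121/231): 975121 mod 231 = 70, so (975121/231) = (70/231)
factor out 2^1: 70 = 2^1·35; with 231 mod 8 = 7, (2/231) = +1; sign now +1; continue with (35/231)
flip (35/231) -> (231/35): both odd, 35 mod 4 = 3, 231 mod 4 = 3, so the flip contributes -1; sign now -1
(231/35): 231 mod 35 = 21, so (231/35) = (21/35)
flip (21/35) -> (35/21): both odd, 21 mod 4 = 1, 35 mod 4 = 3, so the flip contributes +1; sign now -1
(35/21): 35 mod 21 = 14, so (35/21) = (14/21)
factor out 2^1: 14 = 2^1·7; with 21 mod 8 = 5, (2/21) = -1; sign now +1; continue with (7/21)
flip (7/21) -> (21/7): both odd, 7 mod 4 = 3, 21 mod 4 = 1, so the flip contributes +1; sign now +1
(21/7): 21 mod 7 = 0, so (21/7) = (0/7)
reached (0/7); gcd(a, n) > 1, so (0/7) = 0 and the symbol is 0

0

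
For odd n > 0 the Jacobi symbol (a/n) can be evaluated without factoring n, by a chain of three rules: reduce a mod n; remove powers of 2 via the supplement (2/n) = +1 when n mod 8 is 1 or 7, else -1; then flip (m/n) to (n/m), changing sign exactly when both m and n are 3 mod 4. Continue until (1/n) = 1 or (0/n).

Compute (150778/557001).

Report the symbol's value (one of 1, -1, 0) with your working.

-1

150778 = 2^1·75389; (2/557001) = +1 since 557001 mod 8 = 1, so (150778/557001) = (+1)^1·(75389/557001); sign now +1
reciprocity: (75389/557001) = +1·(557001/75389) since 75389 mod 4 = 1, 557001 mod 4 = 1; sign now +1
(557001/75389) = (29278/75389)   [reduce mod 75389]
29278 = 2^1·14639; (2/75389) = -1 since 75389 mod 8 = 5, so (29278/75389) = (-1)^1·(14639/75389); sign now -1
reciprocity: (14639/75389) = +1·(75389/14639) since 14639 mod 4 = 3, 75389 mod 4 = 1; sign now -1
(75389/14639) = (2194/14639)   [reduce mod 14639]
2194 = 2^1·1097; (2/14639) = +1 since 14639 mod 8 = 7, so (2194/14639) = (+1)^1·(1097/14639); sign now -1
reciprocity: (1097/14639) = +1·(14639/1097) since 1097 mod 4 = 1, 14639 mod 4 = 3; sign now -1
(14639/1097) = (378/1097)   [reduce mod 1097]
378 = 2^1·189; (2/1097) = +1 since 1097 mod 8 = 1, so (378/1097) = (+1)^1·(189/1097); sign now -1
reciprocity: (189/1097) = +1·(1097/189) since 189 mod 4 = 1, 1097 mod 4 = 1; sign now -1
(1097/189) = (152/189)   [reduce mod 189]
152 = 2^3·19; (2/189) = -1 since 189 mod 8 = 5, so (152/189) = (-1)^3·(19/189); sign now +1
reciprocity: (19/189) = +1·(189/19) since 19 mod 4 = 3, 189 mod 4 = 1; sign now +1
(189/19) = (18/19)   [reduce mod 19]
18 = 2^1·9; (2/19) = -1 since 19 mod 8 = 3, so (18/19) = (-1)^1·(9/19); sign now -1
reciprocity: (9/19) = +1·(19/9) since 9 mod 4 = 1, 19 mod 4 = 3; sign now -1
(19/9) = (1/9)   [reduce mod 9]
(1/9) = 1; final value = sign = -1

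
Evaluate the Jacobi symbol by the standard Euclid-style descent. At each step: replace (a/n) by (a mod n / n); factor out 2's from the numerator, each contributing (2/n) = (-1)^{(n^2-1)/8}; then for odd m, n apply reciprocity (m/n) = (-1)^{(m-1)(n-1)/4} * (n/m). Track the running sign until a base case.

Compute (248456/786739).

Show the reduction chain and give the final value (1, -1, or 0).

-1

248456 = 2^3·31057; (2/786739) = -1 since 786739 mod 8 = 3, so (248456/786739) = (-1)^3·(31057/786739); sign now -1
reciprocity: (31057/786739) = +1·(786739/31057) since 31057 mod 4 = 1, 786739 mod 4 = 3; sign now -1
(786739/31057) = (10314/31057)   [reduce mod 31057]
10314 = 2^1·5157; (2/31057) = +1 since 31057 mod 8 = 1, so (10314/31057) = (+1)^1·(5157/31057); sign now -1
reciprocity: (5157/31057) = +1·(31057/5157) since 5157 mod 4 = 1, 31057 mod 4 = 1; sign now -1
(31057/5157) = (115/5157)   [reduce mod 5157]
reciprocity: (115/5157) = +1·(5157/115) since 115 mod 4 = 3, 5157 mod 4 = 1; sign now -1
(5157/115) = (97/115)   [reduce mod 115]
reciprocity: (97/115) = +1·(115/97) since 97 mod 4 = 1, 115 mod 4 = 3; sign now -1
(115/97) = (18/97)   [reduce mod 97]
18 = 2^1·9; (2/97) = +1 since 97 mod 8 = 1, so (18/97) = (+1)^1·(9/97); sign now -1
reciprocity: (9/97) = +1·(97/9) since 9 mod 4 = 1, 97 mod 4 = 1; sign now -1
(97/9) = (7/9)   [reduce mod 9]
reciprocity: (7/9) = +1·(9/7) since 7 mod 4 = 3, 9 mod 4 = 1; sign now -1
(9/7) = (2/7)   [reduce mod 7]
2 = 2^1·1; (2/7) = +1 since 7 mod 8 = 7, so (2/7) = (+1)^1·(1/7); sign now -1
(1/7) = 1; final value = sign = -1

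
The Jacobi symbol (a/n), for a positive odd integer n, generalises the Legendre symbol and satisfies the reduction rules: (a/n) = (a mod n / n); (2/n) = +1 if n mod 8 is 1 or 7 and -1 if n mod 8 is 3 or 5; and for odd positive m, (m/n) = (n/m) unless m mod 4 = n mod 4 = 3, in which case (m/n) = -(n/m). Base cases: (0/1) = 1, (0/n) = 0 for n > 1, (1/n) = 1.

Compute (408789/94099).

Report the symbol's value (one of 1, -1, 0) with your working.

-1

(408789/94099) = (32393/94099)   [reduce mod 94099]
reciprocity: (32393/94099) = +1·(94099/32393) since 32393 mod 4 = 1, 94099 mod 4 = 3; sign now +1
(94099/32393) = (29313/32393)   [reduce mod 32393]
reciprocity: (29313/32393) = +1·(32393/29313) since 29313 mod 4 = 1, 32393 mod 4 = 1; sign now +1
(32393/29313) = (3080/29313)   [reduce mod 29313]
3080 = 2^3·385; (2/29313) = +1 since 29313 mod 8 = 1, so (3080/29313) = (+1)^3·(385/29313); sign now +1
reciprocity: (385/29313) = +1·(29313/385) since 385 mod 4 = 1, 29313 mod 4 = 1; sign now +1
(29313/385) = (53/385)   [reduce mod 385]
reciprocity: (53/385) = +1·(385/53) since 53 mod 4 = 1, 385 mod 4 = 1; sign now +1
(385/53) = (14/53)   [reduce mod 53]
14 = 2^1·7; (2/53) = -1 since 53 mod 8 = 5, so (14/53) = (-1)^1·(7/53); sign now -1
reciprocity: (7/53) = +1·(53/7) since 7 mod 4 = 3, 53 mod 4 = 1; sign now -1
(53/7) = (4/7)   [reduce mod 7]
4 = 2^2·1; (2/7) = +1 since 7 mod 8 = 7, so (4/7) = (+1)^2·(1/7); sign now -1
(1/7) = 1; final value = sign = -1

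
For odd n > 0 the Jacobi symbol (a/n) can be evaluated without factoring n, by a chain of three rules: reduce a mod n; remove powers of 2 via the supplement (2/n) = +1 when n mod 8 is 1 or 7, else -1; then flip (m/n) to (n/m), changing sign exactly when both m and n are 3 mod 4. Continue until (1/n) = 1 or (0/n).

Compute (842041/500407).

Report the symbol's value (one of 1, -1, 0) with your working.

1

(842041/500407) = (341634/500407)   [reduce mod 500407]
341634 = 2^1·170817; (2/500407) = +1 since 500407 mod 8 = 7, so (341634/500407) = (+1)^1·(170817/500407); sign now +1
reciprocity: (170817/500407) = +1·(500407/170817) since 170817 mod 4 = 1, 500407 mod 4 = 3; sign now +1
(500407/170817) = (158773/170817)   [reduce mod 170817]
reciprocity: (158773/170817) = +1·(170817/158773) since 158773 mod 4 = 1, 170817 mod 4 = 1; sign now +1
(170817/158773) = (12044/158773)   [reduce mod 158773]
12044 = 2^2·3011; (2/158773) = -1 since 158773 mod 8 = 5, so (12044/158773) = (-1)^2·(3011/158773); sign now +1
reciprocity: (3011/158773) = +1·(158773/3011) since 3011 mod 4 = 3, 158773 mod 4 = 1; sign now +1
(158773/3011) = (2201/3011)   [reduce mod 3011]
reciprocity: (2201/3011) = +1·(3011/2201) since 2201 mod 4 = 1, 3011 mod 4 = 3; sign now +1
(3011/2201) = (810/2201)   [reduce mod 2201]
810 = 2^1·405; (2/2201) = +1 since 2201 mod 8 = 1, so (810/2201) = (+1)^1·(405/2201); sign now +1
reciprocity: (405/2201) = +1·(2201/405) since 405 mod 4 = 1, 2201 mod 4 = 1; sign now +1
(2201/405) = (176/405)   [reduce mod 405]
176 = 2^4·11; (2/405) = -1 since 405 mod 8 = 5, so (176/405) = (-1)^4·(11/405); sign now +1
reciprocity: (11/405) = +1·(405/11) since 11 mod 4 = 3, 405 mod 4 = 1; sign now +1
(405/11) = (9/11)   [reduce mod 11]
reciprocity: (9/11) = +1·(11/9) since 9 mod 4 = 1, 11 mod 4 = 3; sign now +1
(11/9) = (2/9)   [reduce mod 9]
2 = 2^1·1; (2/9) = +1 since 9 mod 8 = 1, so (2/9) = (+1)^1·(1/9); sign now +1
(1/9) = 1; final value = sign = +1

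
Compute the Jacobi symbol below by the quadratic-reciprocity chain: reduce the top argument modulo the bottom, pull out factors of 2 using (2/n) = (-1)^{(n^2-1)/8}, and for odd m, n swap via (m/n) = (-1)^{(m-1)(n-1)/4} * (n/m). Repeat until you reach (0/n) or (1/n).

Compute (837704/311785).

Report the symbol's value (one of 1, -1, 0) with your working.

-1

(837704/311785) = (214134/311785)   [reduce mod 311785]
214134 = 2^1·107067; (2/311785) = +1 since 311785 mod 8 = 1, so (214134/311785) = (+1)^1·(107067/311785); sign now +1
reciprocity: (107067/311785) = +1·(311785/107067) since 107067 mod 4 = 3, 311785 mod 4 = 1; sign now +1
(311785/107067) = (97651/107067)   [reduce mod 107067]
reciprocity: (97651/107067) = -1·(107067/97651) since 97651 mod 4 = 3, 107067 mod 4 = 3; sign now -1
(107067/97651) = (9416/97651)   [reduce mod 97651]
9416 = 2^3·1177; (2/97651) = -1 since 97651 mod 8 = 3, so (9416/97651) = (-1)^3·(1177/97651); sign now +1
reciprocity: (1177/97651) = +1·(97651/1177) since 1177 mod 4 = 1, 97651 mod 4 = 3; sign now +1
(97651/1177) = (1137/1177)   [reduce mod 1177]
reciprocity: (1137/1177) = +1·(1177/1137) since 1137 mod 4 = 1, 1177 mod 4 = 1; sign now +1
(1177/1137) = (40/1137)   [reduce mod 1137]
40 = 2^3·5; (2/1137) = +1 since 1137 mod 8 = 1, so (40/1137) = (+1)^3·(5/1137); sign now +1
reciprocity: (5/1137) = +1·(1137/5) since 5 mod 4 = 1, 1137 mod 4 = 1; sign now +1
(1137/5) = (2/5)   [reduce mod 5]
2 = 2^1·1; (2/5) = -1 since 5 mod 8 = 5, so (2/5) = (-1)^1·(1/5); sign now -1
(1/5) = 1; final value = sign = -1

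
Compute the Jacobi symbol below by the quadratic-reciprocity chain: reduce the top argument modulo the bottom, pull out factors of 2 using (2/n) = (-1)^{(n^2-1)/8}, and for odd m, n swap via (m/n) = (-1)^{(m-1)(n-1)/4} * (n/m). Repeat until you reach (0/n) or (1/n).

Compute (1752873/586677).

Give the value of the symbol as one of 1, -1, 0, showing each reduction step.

(1752873/586677) = (579519/586677)   [reduce mod 586677]
reciprocity: (579519/586677) = +1·(586677/579519) since 579519 mod 4 = 3, 586677 mod 4 = 1; sign now +1
(586677/579519) = (7158/579519)   [reduce mod 579519]
7158 = 2^1·3579; (2/579519) = +1 since 579519 mod 8 = 7, so (7158/579519) = (+1)^1·(3579/579519); sign now +1
reciprocity: (3579/579519) = -1·(579519/3579) since 3579 mod 4 = 3, 579519 mod 4 = 3; sign now -1
(579519/3579) = (3300/3579)   [reduce mod 3579]
3300 = 2^2·825; (2/3579) = -1 since 3579 mod 8 = 3, so (3300/3579) = (-1)^2·(825/3579); sign now -1
reciprocity: (825/3579) = +1·(3579/825) since 825 mod 4 = 1, 3579 mod 4 = 3; sign now -1
(3579/825) = (279/825)   [reduce mod 825]
reciprocity: (279/825) = +1·(825/279) since 279 mod 4 = 3, 825 mod 4 = 1; sign now -1
(825/279) = (267/279)   [reduce mod 279]
reciprocity: (267/279) = -1·(279/267) since 267 mod 4 = 3, 279 mod 4 = 3; sign now +1
(279/267) = (12/267)   [reduce mod 267]
12 = 2^2·3; (2/267) = -1 since 267 mod 8 = 3, so (12/267) = (-1)^2·(3/267); sign now +1
reciprocity: (3/267) = -1·(267/3) since 3 mod 4 = 3, 267 mod 4 = 3; sign now -1
(267/3) = (0/3)   [reduce mod 3]
(0/3) = 0   [gcd(a, n) > 1]; final value = 0

0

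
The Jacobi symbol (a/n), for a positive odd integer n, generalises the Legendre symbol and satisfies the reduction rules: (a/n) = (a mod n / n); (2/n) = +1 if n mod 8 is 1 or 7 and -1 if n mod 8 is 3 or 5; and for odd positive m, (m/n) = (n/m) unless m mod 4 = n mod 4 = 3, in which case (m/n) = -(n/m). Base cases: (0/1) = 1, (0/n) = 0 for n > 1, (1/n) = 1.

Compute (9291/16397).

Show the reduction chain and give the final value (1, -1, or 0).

0

flip (9291/16397) -> (16397/9291): both odd, 9291 mod 4 = 3, 16397 mod 4 = 1, so the flip contributes +1; sign now +1
(16397/9291): 16397 mod 9291 = 7106, so (16397/9291) = (7106/9291)
factor out 2^1: 7106 = 2^1·3553; with 9291 mod 8 = 3, (2/9291) = -1; sign now -1; continue with (3553/9291)
flip (3553/9291) -> (9291/3553): both odd, 3553 mod 4 = 1, 9291 mod 4 = 3, so the flip contributes +1; sign now -1
(9291/3553): 9291 mod 3553 = 2185, so (9291/3553) = (2185/3553)
flip (2185/3553) -> (3553/2185): both odd, 2185 mod 4 = 1, 3553 mod 4 = 1, so the flip contributes +1; sign now -1
(3553/2185): 3553 mod 2185 = 1368, so (3553/2185) = (1368/2185)
factor out 2^3: 1368 = 2^3·171; with 2185 mod 8 = 1, (2/2185) = +1; sign now -1; continue with (171/2185)
flip (171/2185) -> (2185/171): both odd, 171 mod 4 = 3, 2185 mod 4 = 1, so the flip contributes +1; sign now -1
(2185/171): 2185 mod 171 = 133, so (2185/171) = (133/171)
flip (133/171) -> (171/133): both odd, 133 mod 4 = 1, 171 mod 4 = 3, so the flip contributes +1; sign now -1
(171/133): 171 mod 133 = 38, so (171/133) = (38/133)
factor out 2^1: 38 = 2^1·19; with 133 mod 8 = 5, (2/133) = -1; sign now +1; continue with (19/133)
flip (19/133) -> (133/19): both odd, 19 mod 4 = 3, 133 mod 4 = 1, so the flip contributes +1; sign now +1
(133/19): 133 mod 19 = 0, so (133/19) = (0/19)
reached (0/19); gcd(a, n) > 1, so (0/19) = 0 and the symbol is 0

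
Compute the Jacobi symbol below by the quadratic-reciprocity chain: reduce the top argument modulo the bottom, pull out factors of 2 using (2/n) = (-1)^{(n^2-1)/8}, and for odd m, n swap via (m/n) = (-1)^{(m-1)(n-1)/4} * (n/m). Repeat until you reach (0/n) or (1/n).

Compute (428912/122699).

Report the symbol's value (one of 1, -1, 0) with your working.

1

(428912/122699): 428912 mod 122699 = 60815, so (428912/122699) = (60815/122699)
flip (60815/122699) -> (122699/60815): both odd, 60815 mod 4 = 3, 122699 mod 4 = 3, so the flip contributes -1; sign now -1
(122699/60815): 122699 mod 60815 = 1069, so (122699/60815) = (1069/60815)
flip (1069/60815) -> (60815/1069): both odd, 1069 mod 4 = 1, 60815 mod 4 = 3, so the flip contributes +1; sign now -1
(60815/1069): 60815 mod 1069 = 951, so (60815/1069) = (951/1069)
flip (951/1069) -> (1069/951): both odd, 951 mod 4 = 3, 1069 mod 4 = 1, so the flip contributes +1; sign now -1
(1069/951): 1069 mod 951 = 118, so (1069/951) = (118/951)
factor out 2^1: 118 = 2^1·59; with 951 mod 8 = 7, (2/951) = +1; sign now -1; continue with (59/951)
flip (59/951) -> (951/59): both odd, 59 mod 4 = 3, 951 mod 4 = 3, so the flip contributes -1; sign now +1
(951/59): 951 mod 59 = 7, so (951/59) = (7/59)
flip (7/59) -> (59/7): both odd, 7 mod 4 = 3, 59 mod 4 = 3, so the flip contributes -1; sign now -1
(59/7): 59 mod 7 = 3, so (59/7) = (3/7)
flip (3/7) -> (7/3): both odd, 3 mod 4 = 3, 7 mod 4 = 3, so the flip contributes -1; sign now +1
(7/3): 7 mod 3 = 1, so (7/3) = (1/3)
reached (1/3) = 1, so the symbol is +1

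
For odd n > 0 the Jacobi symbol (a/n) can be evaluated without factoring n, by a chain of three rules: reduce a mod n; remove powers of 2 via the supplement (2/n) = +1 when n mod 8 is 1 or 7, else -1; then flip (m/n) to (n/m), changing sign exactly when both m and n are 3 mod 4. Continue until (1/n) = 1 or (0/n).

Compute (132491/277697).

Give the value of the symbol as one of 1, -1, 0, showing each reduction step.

flip (132491/277697) -> (277697/132491): both odd, 132491 mod 4 = 3, 277697 mod 4 = 1, so the flip contributes +1; sign now +1
(277697/132491): 277697 mod 132491 = 12715, so (277697/132491) = (12715/132491)
flip (12715/132491) -> (132491/12715): both odd, 12715 mod 4 = 3, 132491 mod 4 = 3, so the flip contributes -1; sign now -1
(132491/12715): 132491 mod 12715 = 5341, so (132491/12715) = (5341/12715)
flip (5341/12715) -> (12715/5341): both odd, 5341 mod 4 = 1, 12715 mod 4 = 3, so the flip contributes +1; sign now -1
(12715/5341): 12715 mod 5341 = 2033, so (12715/5341) = (2033/5341)
flip (2033/5341) -> (5341/2033): both odd, 2033 mod 4 = 1, 5341 mod 4 = 1, so the flip contributes +1; sign now -1
(5341/2033): 5341 mod 2033 = 1275, so (5341/2033) = (1275/2033)
flip (1275/2033) -> (2033/1275): both odd, 1275 mod 4 = 3, 2033 mod 4 = 1, so the flip contributes +1; sign now -1
(2033/1275): 2033 mod 1275 = 758, so (2033/1275) = (758/1275)
factor out 2^1: 758 = 2^1·379; with 1275 mod 8 = 3, (2/1275) = -1; sign now +1; continue with (379/1275)
flip (379/1275) -> (1275/379): both odd, 379 mod 4 = 3, 1275 mod 4 = 3, so the flip contributes -1; sign now -1
(1275/379): 1275 mod 379 = 138, so (1275/379) = (138/379)
factor out 2^1: 138 = 2^1·69; with 379 mod 8 = 3, (2/379) = -1; sign now +1; continue with (69/379)
flip (69/379) -> (379/69): both odd, 69 mod 4 = 1, 379 mod 4 = 3, so the flip contributes +1; sign now +1
(379/69): 379 mod 69 = 34, so (379/69) = (34/69)
factor out 2^1: 34 = 2^1·17; with 69 mod 8 = 5, (2/69) = -1; sign now -1; continue with (17/69)
flip (17/69) -> (69/17): both odd, 17 mod 4 = 1, 69 mod 4 = 1, so the flip contributes +1; sign now -1
(69/17): 69 mod 17 = 1, so (69/17) = (1/17)
reached (1/17) = 1, so the symbol is -1

-1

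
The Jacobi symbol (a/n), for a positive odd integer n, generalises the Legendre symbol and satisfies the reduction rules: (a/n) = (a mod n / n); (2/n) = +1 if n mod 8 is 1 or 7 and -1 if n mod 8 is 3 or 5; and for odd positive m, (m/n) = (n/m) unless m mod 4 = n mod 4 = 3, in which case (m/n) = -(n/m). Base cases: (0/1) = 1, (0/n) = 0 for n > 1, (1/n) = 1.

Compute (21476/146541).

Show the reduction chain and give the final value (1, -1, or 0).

-1

21476 = 2^2·5369; (2/146541) = -1 since 146541 mod 8 = 5, so (21476/146541) = (-1)^2·(5369/146541); sign now +1
reciprocity: (5369/146541) = +1·(146541/5369) since 5369 mod 4 = 1, 146541 mod 4 = 1; sign now +1
(146541/5369) = (1578/5369)   [reduce mod 5369]
1578 = 2^1·789; (2/5369) = +1 since 5369 mod 8 = 1, so (1578/5369) = (+1)^1·(789/5369); sign now +1
reciprocity: (789/5369) = +1·(5369/789) since 789 mod 4 = 1, 5369 mod 4 = 1; sign now +1
(5369/789) = (635/789)   [reduce mod 789]
reciprocity: (635/789) = +1·(789/635) since 635 mod 4 = 3, 789 mod 4 = 1; sign now +1
(789/635) = (154/635)   [reduce mod 635]
154 = 2^1·77; (2/635) = -1 since 635 mod 8 = 3, so (154/635) = (-1)^1·(77/635); sign now -1
reciprocity: (77/635) = +1·(635/77) since 77 mod 4 = 1, 635 mod 4 = 3; sign now -1
(635/77) = (19/77)   [reduce mod 77]
reciprocity: (19/77) = +1·(77/19) since 19 mod 4 = 3, 77 mod 4 = 1; sign now -1
(77/19) = (1/19)   [reduce mod 19]
(1/19) = 1; final value = sign = -1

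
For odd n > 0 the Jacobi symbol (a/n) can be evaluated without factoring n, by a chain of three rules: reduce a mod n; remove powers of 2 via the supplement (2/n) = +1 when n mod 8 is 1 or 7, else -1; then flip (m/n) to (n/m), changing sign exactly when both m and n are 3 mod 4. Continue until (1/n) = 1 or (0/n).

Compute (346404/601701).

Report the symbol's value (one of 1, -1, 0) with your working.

factor out 2^2: 346404 = 2^2·86601; with 601701 mod 8 = 5, (2/601701) = -1; sign now +1; continue with (86601/601701)
flip (86601/601701) -> (601701/86601): both odd, 86601 mod 4 = 1, 601701 mod 4 = 1, so the flip contributes +1; sign now +1
(601701/86601): 601701 mod 86601 = 82095, so (601701/86601) = (82095/86601)
flip (82095/86601) -> (86601/82095): both odd, 82095 mod 4 = 3, 86601 mod 4 = 1, so the flip contributes +1; sign now +1
(86601/82095): 86601 mod 82095 = 4506, so (86601/82095) = (4506/82095)
factor out 2^1: 4506 = 2^1·2253; with 82095 mod 8 = 7, (2/82095) = +1; sign now +1; continue with (2253/82095)
flip (2253/82095) -> (82095/2253): both odd, 2253 mod 4 = 1, 82095 mod 4 = 3, so the flip contributes +1; sign now +1
(82095/2253): 82095 mod 2253 = 987, so (82095/2253) = (987/2253)
flip (987/2253) -> (2253/987): both odd, 987 mod 4 = 3, 2253 mod 4 = 1, so the flip contributes +1; sign now +1
(2253/987): 2253 mod 987 = 279, so (2253/987) = (279/987)
flip (279/987) -> (987/279): both odd, 279 mod 4 = 3, 987 mod 4 = 3, so the flip contributes -1; sign now -1
(987/279): 987 mod 279 = 150, so (987/279) = (150/279)
factor out 2^1: 150 = 2^1·75; with 279 mod 8 = 7, (2/279) = +1; sign now -1; continue with (75/279)
flip (75/279) -> (279/75): both odd, 75 mod 4 = 3, 279 mod 4 = 3, so the flip contributes -1; sign now +1
(279/75): 279 mod 75 = 54, so (279/75) = (54/75)
factor out 2^1: 54 = 2^1·27; with 75 mod 8 = 3, (2/75) = -1; sign now -1; continue with (27/75)
flip (27/75) -> (75/27): both odd, 27 mod 4 = 3, 75 mod 4 = 3, so the flip contributes -1; sign now +1
(75/27): 75 mod 27 = 21, so (75/27) = (21/27)
flip (21/27) -> (27/21): both odd, 21 mod 4 = 1, 27 mod 4 = 3, so the flip contributes +1; sign now +1
(27/21): 27 mod 21 = 6, so (27/21) = (6/21)
factor out 2^1: 6 = 2^1·3; with 21 mod 8 = 5, (2/21) = -1; sign now -1; continue with (3/21)
flip (3/21) -> (21/3): both odd, 3 mod 4 = 3, 21 mod 4 = 1, so the flip contributes +1; sign now -1
(21/3): 21 mod 3 = 0, so (21/3) = (0/3)
reached (0/3); gcd(a, n) > 1, so (0/3) = 0 and the symbol is 0

0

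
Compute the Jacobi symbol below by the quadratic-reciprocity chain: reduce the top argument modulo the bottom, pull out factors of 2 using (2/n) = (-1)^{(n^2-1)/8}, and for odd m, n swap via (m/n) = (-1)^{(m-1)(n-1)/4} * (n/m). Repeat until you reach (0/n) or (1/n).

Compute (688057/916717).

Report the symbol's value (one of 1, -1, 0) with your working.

1

reciprocity: (688057/916717) = +1·(916717/688057) since 688057 mod 4 = 1, 916717 mod 4 = 1; sign now +1
(916717/688057) = (228660/688057)   [reduce mod 688057]
228660 = 2^2·57165; (2/688057) = +1 since 688057 mod 8 = 1, so (228660/688057) = (+1)^2·(57165/688057); sign now +1
reciprocity: (57165/688057) = +1·(688057/57165) since 57165 mod 4 = 1, 688057 mod 4 = 1; sign now +1
(688057/57165) = (2077/57165)   [reduce mod 57165]
reciprocity: (2077/57165) = +1·(57165/2077) since 2077 mod 4 = 1, 57165 mod 4 = 1; sign now +1
(57165/2077) = (1086/2077)   [reduce mod 2077]
1086 = 2^1·543; (2/2077) = -1 since 2077 mod 8 = 5, so (1086/2077) = (-1)^1·(543/2077); sign now -1
reciprocity: (543/2077) = +1·(2077/543) since 543 mod 4 = 3, 2077 mod 4 = 1; sign now -1
(2077/543) = (448/543)   [reduce mod 543]
448 = 2^6·7; (2/543) = +1 since 543 mod 8 = 7, so (448/543) = (+1)^6·(7/543); sign now -1
reciprocity: (7/543) = -1·(543/7) since 7 mod 4 = 3, 543 mod 4 = 3; sign now +1
(543/7) = (4/7)   [reduce mod 7]
4 = 2^2·1; (2/7) = +1 since 7 mod 8 = 7, so (4/7) = (+1)^2·(1/7); sign now +1
(1/7) = 1; final value = sign = +1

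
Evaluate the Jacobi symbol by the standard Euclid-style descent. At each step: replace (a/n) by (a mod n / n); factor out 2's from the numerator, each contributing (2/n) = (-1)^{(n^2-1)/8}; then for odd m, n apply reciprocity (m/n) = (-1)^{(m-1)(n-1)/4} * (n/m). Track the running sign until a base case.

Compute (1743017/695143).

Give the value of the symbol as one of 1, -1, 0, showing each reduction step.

(1743017/695143): 1743017 mod 695143 = 352731, so (1743017/695143) = (352731/695143)
flip (352731/695143) -> (695143/352731): both odd, 352731 mod 4 = 3, 695143 mod 4 = 3, so the flip contributes -1; sign now -1
(695143/352731): 695143 mod 352731 = 342412, so (695143/352731) = (342412/352731)
factor out 2^2: 342412 = 2^2·85603; with 352731 mod 8 = 3, (2/352731) = -1; sign now -1; continue with (85603/352731)
flip (85603/352731) -> (352731/85603): both odd, 85603 mod 4 = 3, 352731 mod 4 = 3, so the flip contributes -1; sign now +1
(352731/85603): 352731 mod 85603 = 10319, so (352731/85603) = (10319/85603)
flip (10319/85603) -> (85603/10319): both odd, 10319 mod 4 = 3, 85603 mod 4 = 3, so the flip contributes -1; sign now -1
(85603/10319): 85603 mod 10319 = 3051, so (85603/10319) = (3051/10319)
flip (3051/10319) -> (10319/3051): both odd, 3051 mod 4 = 3, 10319 mod 4 = 3, so the flip contributes -1; sign now +1
(10319/3051): 10319 mod 3051 = 1166, so (10319/3051) = (1166/3051)
factor out 2^1: 1166 = 2^1·583; with 3051 mod 8 = 3, (2/3051) = -1; sign now -1; continue with (583/3051)
flip (583/3051) -> (3051/583): both odd, 583 mod 4 = 3, 3051 mod 4 = 3, so the flip contributes -1; sign now +1
(3051/583): 3051 mod 583 = 136, so (3051/583) = (136/583)
factor out 2^3: 136 = 2^3·17; with 583 mod 8 = 7, (2/583) = +1; sign now +1; continue with (17/583)
flip (17/583) -> (583/17): both odd, 17 mod 4 = 1, 583 mod 4 = 3, so the flip contributes +1; sign now +1
(583/17): 583 mod 17 = 5, so (583/17) = (5/17)
flip (5/17) -> (17/5): both odd, 5 mod 4 = 1, 17 mod 4 = 1, so the flip contributes +1; sign now +1
(17/5): 17 mod 5 = 2, so (17/5) = (2/5)
factor out 2^1: 2 = 2^1·1; with 5 mod 8 = 5, (2/5) = -1; sign now -1; continue with (1/5)
reached (1/5) = 1, so the symbol is -1

-1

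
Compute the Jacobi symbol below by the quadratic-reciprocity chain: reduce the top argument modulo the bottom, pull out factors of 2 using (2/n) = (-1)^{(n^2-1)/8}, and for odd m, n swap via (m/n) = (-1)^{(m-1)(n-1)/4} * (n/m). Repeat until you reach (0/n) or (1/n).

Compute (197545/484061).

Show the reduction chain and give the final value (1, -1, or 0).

1

flip (197545/484061) -> (484061/197545): both odd, 197545 mod 4 = 1, 484061 mod 4 = 1, so the flip contributes +1; sign now +1
(484061/197545): 484061 mod 197545 = 88971, so (484061/197545) = (88971/197545)
flip (88971/197545) -> (197545/88971): both odd, 88971 mod 4 = 3, 197545 mod 4 = 1, so the flip contributes +1; sign now +1
(197545/88971): 197545 mod 88971 = 19603, so (197545/88971) = (19603/88971)
flip (19603/88971) -> (88971/19603): both odd, 19603 mod 4 = 3, 88971 mod 4 = 3, so the flip contributes -1; sign now -1
(88971/19603): 88971 mod 19603 = 10559, so (88971/19603) = (10559/19603)
flip (10559/19603) -> (19603/10559): both odd, 10559 mod 4 = 3, 19603 mod 4 = 3, so the flip contributes -1; sign now +1
(19603/10559): 19603 mod 10559 = 9044, so (19603/10559) = (9044/10559)
factor out 2^2: 9044 = 2^2·2261; with 10559 mod 8 = 7, (2/10559) = +1; sign now +1; continue with (2261/10559)
flip (2261/10559) -> (10559/2261): both odd, 2261 mod 4 = 1, 10559 mod 4 = 3, so the flip contributes +1; sign now +1
(10559/2261): 10559 mod 2261 = 1515, so (10559/2261) = (1515/2261)
flip (1515/2261) -> (2261/1515): both odd, 1515 mod 4 = 3, 2261 mod 4 = 1, so the flip contributes +1; sign now +1
(2261/1515): 2261 mod 1515 = 746, so (2261/1515) = (746/1515)
factor out 2^1: 746 = 2^1·373; with 1515 mod 8 = 3, (2/1515) = -1; sign now -1; continue with (373/1515)
flip (373/1515) -> (1515/373): both odd, 373 mod 4 = 1, 1515 mod 4 = 3, so the flip contributes +1; sign now -1
(1515/373): 1515 mod 373 = 23, so (1515/373) = (23/373)
flip (23/373) -> (373/23): both odd, 23 mod 4 = 3, 373 mod 4 = 1, so the flip contributes +1; sign now -1
(373/23): 373 mod 23 = 5, so (373/23) = (5/23)
flip (5/23) -> (23/5): both odd, 5 mod 4 = 1, 23 mod 4 = 3, so the flip contributes +1; sign now -1
(23/5): 23 mod 5 = 3, so (23/5) = (3/5)
flip (3/5) -> (5/3): both odd, 3 mod 4 = 3, 5 mod 4 = 1, so the flip contributes +1; sign now -1
(5/3): 5 mod 3 = 2, so (5/3) = (2/3)
factor out 2^1: 2 = 2^1·1; with 3 mod 8 = 3, (2/3) = -1; sign now +1; continue with (1/3)
reached (1/3) = 1, so the symbol is +1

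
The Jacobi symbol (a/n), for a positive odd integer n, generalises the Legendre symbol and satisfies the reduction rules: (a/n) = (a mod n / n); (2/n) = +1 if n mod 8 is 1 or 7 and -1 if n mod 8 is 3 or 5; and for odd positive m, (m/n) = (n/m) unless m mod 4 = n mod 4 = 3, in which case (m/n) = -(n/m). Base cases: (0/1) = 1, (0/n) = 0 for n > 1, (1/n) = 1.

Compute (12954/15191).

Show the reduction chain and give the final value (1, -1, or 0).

12954 = 2^1·6477; (2/15191) = +1 since 15191 mod 8 = 7, so (12954/15191) = (+1)^1·(6477/15191); sign now +1
reciprocity: (6477/15191) = +1·(15191/6477) since 6477 mod 4 = 1, 15191 mod 4 = 3; sign now +1
(15191/6477) = (2237/6477)   [reduce mod 6477]
reciprocity: (2237/6477) = +1·(6477/2237) since 2237 mod 4 = 1, 6477 mod 4 = 1; sign now +1
(6477/2237) = (2003/2237)   [reduce mod 2237]
reciprocity: (2003/2237) = +1·(2237/2003) since 2003 mod 4 = 3, 2237 mod 4 = 1; sign now +1
(2237/2003) = (234/2003)   [reduce mod 2003]
234 = 2^1·117; (2/2003) = -1 since 2003 mod 8 = 3, so (234/2003) = (-1)^1·(117/2003); sign now -1
reciprocity: (117/2003) = +1·(2003/117) since 117 mod 4 = 1, 2003 mod 4 = 3; sign now -1
(2003/117) = (14/117)   [reduce mod 117]
14 = 2^1·7; (2/117) = -1 since 117 mod 8 = 5, so (14/117) = (-1)^1·(7/117); sign now +1
reciprocity: (7/117) = +1·(117/7) since 7 mod 4 = 3, 117 mod 4 = 1; sign now +1
(117/7) = (5/7)   [reduce mod 7]
reciprocity: (5/7) = +1·(7/5) since 5 mod 4 = 1, 7 mod 4 = 3; sign now +1
(7/5) = (2/5)   [reduce mod 5]
2 = 2^1·1; (2/5) = -1 since 5 mod 8 = 5, so (2/5) = (-1)^1·(1/5); sign now -1
(1/5) = 1; final value = sign = -1

-1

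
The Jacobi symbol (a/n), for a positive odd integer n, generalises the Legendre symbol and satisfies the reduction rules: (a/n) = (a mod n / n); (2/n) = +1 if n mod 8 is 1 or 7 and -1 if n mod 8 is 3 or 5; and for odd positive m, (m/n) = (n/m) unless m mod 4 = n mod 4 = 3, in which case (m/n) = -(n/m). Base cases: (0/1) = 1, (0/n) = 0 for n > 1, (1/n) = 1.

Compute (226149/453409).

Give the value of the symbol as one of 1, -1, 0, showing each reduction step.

flip (226149/453409) -> (453409/226149): both odd, 226149 mod 4 = 1, 453409 mod 4 = 1, so the flip contributes +1; sign now +1
(453409/226149): 453409 mod 226149 = 1111, so (453409/226149) = (1111/226149)
flip (1111/226149) -> (226149/1111): both odd, 1111 mod 4 = 3, 226149 mod 4 = 1, so the flip contributes +1; sign now +1
(226149/1111): 226149 mod 1111 = 616, so (226149/1111) = (616/1111)
factor out 2^3: 616 = 2^3·77; with 1111 mod 8 = 7, (2/1111) = +1; sign now +1; continue with (77/1111)
flip (77/1111) -> (1111/77): both odd, 77 mod 4 = 1, 1111 mod 4 = 3, so the flip contributes +1; sign now +1
(1111/77): 1111 mod 77 = 33, so (1111/77) = (33/77)
flip (33/77) -> (77/33): both odd, 33 mod 4 = 1, 77 mod 4 = 1, so the flip contributes +1; sign now +1
(77/33): 77 mod 33 = 11, so (77/33) = (11/33)
flip (11/33) -> (33/11): both odd, 11 mod 4 = 3, 33 mod 4 = 1, so the flip contributes +1; sign now +1
(33/11): 33 mod 11 = 0, so (33/11) = (0/11)
reached (0/11); gcd(a, n) > 1, so (0/11) = 0 and the symbol is 0

0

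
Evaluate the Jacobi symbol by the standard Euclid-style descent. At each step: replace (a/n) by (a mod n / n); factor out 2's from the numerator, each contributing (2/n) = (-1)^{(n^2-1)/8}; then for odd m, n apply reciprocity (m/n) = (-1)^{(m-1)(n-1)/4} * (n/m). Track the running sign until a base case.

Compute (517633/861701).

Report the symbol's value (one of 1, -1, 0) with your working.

reciprocity: (517633/861701) = +1·(861701/517633) since 517633 mod 4 = 1, 861701 mod 4 = 1; sign now +1
(861701/517633) = (344068/517633)   [reduce mod 517633]
344068 = 2^2·86017; (2/517633) = +1 since 517633 mod 8 = 1, so (344068/517633) = (+1)^2·(86017/517633); sign now +1
reciprocity: (86017/517633) = +1·(517633/86017) since 86017 mod 4 = 1, 517633 mod 4 = 1; sign now +1
(517633/86017) = (1531/86017)   [reduce mod 86017]
reciprocity: (1531/86017) = +1·(86017/1531) since 1531 mod 4 = 3, 86017 mod 4 = 1; sign now +1
(86017/1531) = (281/1531)   [reduce mod 1531]
reciprocity: (281/1531) = +1·(1531/281) since 281 mod 4 = 1, 1531 mod 4 = 3; sign now +1
(1531/281) = (126/281)   [reduce mod 281]
126 = 2^1·63; (2/281) = +1 since 281 mod 8 = 1, so (126/281) = (+1)^1·(63/281); sign now +1
reciprocity: (63/281) = +1·(281/63) since 63 mod 4 = 3, 281 mod 4 = 1; sign now +1
(281/63) = (29/63)   [reduce mod 63]
reciprocity: (29/63) = +1·(63/29) since 29 mod 4 = 1, 63 mod 4 = 3; sign now +1
(63/29) = (5/29)   [reduce mod 29]
reciprocity: (5/29) = +1·(29/5) since 5 mod 4 = 1, 29 mod 4 = 1; sign now +1
(29/5) = (4/5)   [reduce mod 5]
4 = 2^2·1; (2/5) = -1 since 5 mod 8 = 5, so (4/5) = (-1)^2·(1/5); sign now +1
(1/5) = 1; final value = sign = +1

1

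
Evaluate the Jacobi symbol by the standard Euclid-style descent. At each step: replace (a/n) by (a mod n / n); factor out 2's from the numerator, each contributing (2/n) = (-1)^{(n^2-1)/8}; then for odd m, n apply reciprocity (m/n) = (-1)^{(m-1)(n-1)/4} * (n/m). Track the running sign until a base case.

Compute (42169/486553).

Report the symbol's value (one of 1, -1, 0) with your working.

-1

flip (42169/486553) -> (486553/42169): both odd, 42169 mod 4 = 1, 486553 mod 4 = 1, so the flip contributes +1; sign now +1
(486553/42169): 486553 mod 42169 = 22694, so (486553/42169) = (22694/42169)
factor out 2^1: 22694 = 2^1·11347; with 42169 mod 8 = 1, (2/42169) = +1; sign now +1; continue with (11347/42169)
flip (11347/42169) -> (42169/11347): both odd, 11347 mod 4 = 3, 42169 mod 4 = 1, so the flip contributes +1; sign now +1
(42169/11347): 42169 mod 11347 = 8128, so (42169/11347) = (8128/11347)
factor out 2^6: 8128 = 2^6·127; with 11347 mod 8 = 3, (2/11347) = -1; sign now +1; continue with (127/11347)
flip (127/11347) -> (11347/127): both odd, 127 mod 4 = 3, 11347 mod 4 = 3, so the flip contributes -1; sign now -1
(11347/127): 11347 mod 127 = 44, so (11347/127) = (44/127)
factor out 2^2: 44 = 2^2·11; with 127 mod 8 = 7, (2/127) = +1; sign now -1; continue with (11/127)
flip (11/127) -> (127/11): both odd, 11 mod 4 = 3, 127 mod 4 = 3, so the flip contributes -1; sign now +1
(127/11): 127 mod 11 = 6, so (127/11) = (6/11)
factor out 2^1: 6 = 2^1·3; with 11 mod 8 = 3, (2/11) = -1; sign now -1; continue with (3/11)
flip (3/11) -> (11/3): both odd, 3 mod 4 = 3, 11 mod 4 = 3, so the flip contributes -1; sign now +1
(11/3): 11 mod 3 = 2, so (11/3) = (2/3)
factor out 2^1: 2 = 2^1·1; with 3 mod 8 = 3, (2/3) = -1; sign now -1; continue with (1/3)
reached (1/3) = 1, so the symbol is -1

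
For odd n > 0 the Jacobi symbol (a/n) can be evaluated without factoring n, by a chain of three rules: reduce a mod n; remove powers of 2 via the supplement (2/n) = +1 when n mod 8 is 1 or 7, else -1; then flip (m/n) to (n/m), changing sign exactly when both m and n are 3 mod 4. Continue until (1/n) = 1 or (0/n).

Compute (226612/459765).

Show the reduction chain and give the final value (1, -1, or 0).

226612 = 2^2·56653; (2/459765) = -1 since 459765 mod 8 = 5, so (226612/459765) = (-1)^2·(56653/459765); sign now +1
reciprocity: (56653/459765) = +1·(459765/56653) since 56653 mod 4 = 1, 459765 mod 4 = 1; sign now +1
(459765/56653) = (6541/56653)   [reduce mod 56653]
reciprocity: (6541/56653) = +1·(56653/6541) since 6541 mod 4 = 1, 56653 mod 4 = 1; sign now +1
(56653/6541) = (4325/6541)   [reduce mod 6541]
reciprocity: (4325/6541) = +1·(6541/4325) since 4325 mod 4 = 1, 6541 mod 4 = 1; sign now +1
(6541/4325) = (2216/4325)   [reduce mod 4325]
2216 = 2^3·277; (2/4325) = -1 since 4325 mod 8 = 5, so (2216/4325) = (-1)^3·(277/4325); sign now -1
reciprocity: (277/4325) = +1·(4325/277) since 277 mod 4 = 1, 4325 mod 4 = 1; sign now -1
(4325/277) = (170/277)   [reduce mod 277]
170 = 2^1·85; (2/277) = -1 since 277 mod 8 = 5, so (170/277) = (-1)^1·(85/277); sign now +1
reciprocity: (85/277) = +1·(277/85) since 85 mod 4 = 1, 277 mod 4 = 1; sign now +1
(277/85) = (22/85)   [reduce mod 85]
22 = 2^1·11; (2/85) = -1 since 85 mod 8 = 5, so (22/85) = (-1)^1·(11/85); sign now -1
reciprocity: (11/85) = +1·(85/11) since 11 mod 4 = 3, 85 mod 4 = 1; sign now -1
(85/11) = (8/11)   [reduce mod 11]
8 = 2^3·1; (2/11) = -1 since 11 mod 8 = 3, so (8/11) = (-1)^3·(1/11); sign now +1
(1/11) = 1; final value = sign = +1

1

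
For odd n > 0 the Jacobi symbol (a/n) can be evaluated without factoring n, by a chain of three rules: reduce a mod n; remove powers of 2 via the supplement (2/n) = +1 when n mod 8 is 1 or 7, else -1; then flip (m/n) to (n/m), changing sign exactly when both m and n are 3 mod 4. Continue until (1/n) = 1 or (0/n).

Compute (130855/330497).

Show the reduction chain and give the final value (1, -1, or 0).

1

reciprocity: (130855/330497) = +1·(330497/130855) since 130855 mod 4 = 3, 330497 mod 4 = 1; sign now +1
(330497/130855) = (68787/130855)   [reduce mod 130855]
reciprocity: (68787/130855) = -1·(130855/68787) since 68787 mod 4 = 3, 130855 mod 4 = 3; sign now -1
(130855/68787) = (62068/68787)   [reduce mod 68787]
62068 = 2^2·15517; (2/68787) = -1 since 68787 mod 8 = 3, so (62068/68787) = (-1)^2·(15517/68787); sign now -1
reciprocity: (15517/68787) = +1·(68787/15517) since 15517 mod 4 = 1, 68787 mod 4 = 3; sign now -1
(68787/15517) = (6719/15517)   [reduce mod 15517]
reciprocity: (6719/15517) = +1·(15517/6719) since 6719 mod 4 = 3, 15517 mod 4 = 1; sign now -1
(15517/6719) = (2079/6719)   [reduce mod 6719]
reciprocity: (2079/6719) = -1·(6719/2079) since 2079 mod 4 = 3, 6719 mod 4 = 3; sign now +1
(6719/2079) = (482/2079)   [reduce mod 2079]
482 = 2^1·241; (2/2079) = +1 since 2079 mod 8 = 7, so (482/2079) = (+1)^1·(241/2079); sign now +1
reciprocity: (241/2079) = +1·(2079/241) since 241 mod 4 = 1, 2079 mod 4 = 3; sign now +1
(2079/241) = (151/241)   [reduce mod 241]
reciprocity: (151/241) = +1·(241/151) since 151 mod 4 = 3, 241 mod 4 = 1; sign now +1
(241/151) = (90/151)   [reduce mod 151]
90 = 2^1·45; (2/151) = +1 since 151 mod 8 = 7, so (90/151) = (+1)^1·(45/151); sign now +1
reciprocity: (45/151) = +1·(151/45) since 45 mod 4 = 1, 151 mod 4 = 3; sign now +1
(151/45) = (16/45)   [reduce mod 45]
16 = 2^4·1; (2/45) = -1 since 45 mod 8 = 5, so (16/45) = (-1)^4·(1/45); sign now +1
(1/45) = 1; final value = sign = +1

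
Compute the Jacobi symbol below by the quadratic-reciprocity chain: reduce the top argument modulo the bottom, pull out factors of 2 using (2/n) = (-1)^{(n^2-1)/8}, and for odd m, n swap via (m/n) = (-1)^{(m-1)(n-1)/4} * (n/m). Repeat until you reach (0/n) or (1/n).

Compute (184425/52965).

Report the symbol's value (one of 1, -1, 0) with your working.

0

(184425/52965) = (25530/52965)   [reduce mod 52965]
25530 = 2^1·12765; (2/52965) = -1 since 52965 mod 8 = 5, so (25530/52965) = (-1)^1·(12765/52965); sign now -1
reciprocity: (12765/52965) = +1·(52965/12765) since 12765 mod 4 = 1, 52965 mod 4 = 1; sign now -1
(52965/12765) = (1905/12765)   [reduce mod 12765]
reciprocity: (1905/12765) = +1·(12765/1905) since 1905 mod 4 = 1, 12765 mod 4 = 1; sign now -1
(12765/1905) = (1335/1905)   [reduce mod 1905]
reciprocity: (1335/1905) = +1·(1905/1335) since 1335 mod 4 = 3, 1905 mod 4 = 1; sign now -1
(1905/1335) = (570/1335)   [reduce mod 1335]
570 = 2^1·285; (2/1335) = +1 since 1335 mod 8 = 7, so (570/1335) = (+1)^1·(285/1335); sign now -1
reciprocity: (285/1335) = +1·(1335/285) since 285 mod 4 = 1, 1335 mod 4 = 3; sign now -1
(1335/285) = (195/285)   [reduce mod 285]
reciprocity: (195/285) = +1·(285/195) since 195 mod 4 = 3, 285 mod 4 = 1; sign now -1
(285/195) = (90/195)   [reduce mod 195]
90 = 2^1·45; (2/195) = -1 since 195 mod 8 = 3, so (90/195) = (-1)^1·(45/195); sign now +1
reciprocity: (45/195) = +1·(195/45) since 45 mod 4 = 1, 195 mod 4 = 3; sign now +1
(195/45) = (15/45)   [reduce mod 45]
reciprocity: (15/45) = +1·(45/15) since 15 mod 4 = 3, 45 mod 4 = 1; sign now +1
(45/15) = (0/15)   [reduce mod 15]
(0/15) = 0   [gcd(a, n) > 1]; final value = 0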